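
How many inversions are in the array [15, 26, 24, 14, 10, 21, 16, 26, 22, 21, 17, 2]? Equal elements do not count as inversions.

Sweep left to right; for each value list the smaller values that follow it:
15: 3
26: 9
24: 8
14: 2
10: 1
21: 3
16: 1
26: 4
22: 3
21: 2
17: 1
2: 0
Sum: 3 + 9 + 8 + 2 + 1 + 3 + 1 + 4 + 3 + 2 + 1 + 0 = 37

37 inversions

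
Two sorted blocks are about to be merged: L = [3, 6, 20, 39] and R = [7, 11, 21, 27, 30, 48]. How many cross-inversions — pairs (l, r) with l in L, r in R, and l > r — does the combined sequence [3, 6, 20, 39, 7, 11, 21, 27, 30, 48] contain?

Cross-inversions: 7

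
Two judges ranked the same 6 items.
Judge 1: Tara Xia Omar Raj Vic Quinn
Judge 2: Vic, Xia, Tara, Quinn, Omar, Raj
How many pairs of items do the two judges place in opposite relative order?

Assign each item its position (1..6) in the first ordering, then rewrite the second ordering as that position sequence:
positions: Tara→1, Xia→2, Omar→3, Raj→4, Vic→5, Quinn→6
second ordering as positions: [5, 2, 1, 6, 3, 4]
Discordant pairs = inversions in this position sequence.
5: 2, 1, 3, 4 → 4
2: 1 → 1
1: 0
6: 3, 4 → 2
3: 0
4: 0
Total: 4 + 1 + 0 + 2 + 0 + 0 = 7

7 discordant pairs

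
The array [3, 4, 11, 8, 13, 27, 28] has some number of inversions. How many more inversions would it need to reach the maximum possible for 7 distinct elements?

20

Maximum inversions for 7 distinct elements is C(7, 2) = 7·6/2 = 21.
Current inversions — for each element, count later smaller elements:
3: 0
4: 0
11: 1
8: 0
13: 0
27: 0
28: 0
Current total: 0 + 0 + 1 + 0 + 0 + 0 + 0 = 1
Shortfall: 21 − 1 = 20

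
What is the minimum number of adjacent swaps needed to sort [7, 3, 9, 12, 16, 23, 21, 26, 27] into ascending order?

Swaps: 2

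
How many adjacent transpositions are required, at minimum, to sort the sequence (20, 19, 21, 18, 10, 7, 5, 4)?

Each adjacent swap fixes exactly one inversion, so the minimum swap count equals the number of inversions.
Count inversions — for each element, later elements that are smaller:
20: 19, 18, 10, 7, 5, 4 → 6
19: 18, 10, 7, 5, 4 → 5
21: 18, 10, 7, 5, 4 → 5
18: 10, 7, 5, 4 → 4
10: 7, 5, 4 → 3
7: 5, 4 → 2
5: 4 → 1
4: none → 0
Total inversions: 6 + 5 + 5 + 4 + 3 + 2 + 1 + 0 = 26

There are 26 adjacent swaps.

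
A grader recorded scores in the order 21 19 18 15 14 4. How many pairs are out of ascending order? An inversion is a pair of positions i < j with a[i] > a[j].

Element-by-element contributions:
21 → 19, 18, 15, 14, 4 → 5
19 → 18, 15, 14, 4 → 4
18 → 15, 14, 4 → 3
15 → 14, 4 → 2
14 → 4 → 1
4 → none → 0
Sum: 5 + 4 + 3 + 2 + 1 + 0 = 15

15 inversions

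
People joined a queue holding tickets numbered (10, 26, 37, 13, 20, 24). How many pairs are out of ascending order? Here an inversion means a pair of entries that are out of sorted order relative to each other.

Element-by-element contributions:
10: 0
26: 3
37: 3
13: 0
20: 0
24: 0
Sum: 0 + 3 + 3 + 0 + 0 + 0 = 6

6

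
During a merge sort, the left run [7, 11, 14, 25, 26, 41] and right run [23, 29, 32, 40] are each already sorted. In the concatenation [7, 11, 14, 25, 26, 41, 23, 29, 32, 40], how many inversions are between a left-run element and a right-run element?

For each element r of the right run, count left-run elements greater than r:
r = 23: 25, 26, 41 → 3
r = 29: 41 → 1
r = 32: 41 → 1
r = 40: 41 → 1
Cross-inversions: 3 + 1 + 1 + 1 = 6

6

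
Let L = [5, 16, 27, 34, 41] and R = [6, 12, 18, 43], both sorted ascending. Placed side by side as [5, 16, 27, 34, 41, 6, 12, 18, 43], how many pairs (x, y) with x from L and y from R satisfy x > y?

11 cross-inversions

For each element r of the right run, count left-run elements greater than r:
r = 6: 16, 27, 34, 41 → 4
r = 12: 16, 27, 34, 41 → 4
r = 18: 27, 34, 41 → 3
r = 43: none → 0
Cross-inversions: 4 + 4 + 3 + 0 = 11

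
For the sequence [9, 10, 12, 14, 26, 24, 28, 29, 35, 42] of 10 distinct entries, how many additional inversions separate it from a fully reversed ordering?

44 inversions short

Maximum inversions for 10 distinct elements is C(10, 2) = 10·9/2 = 45.
Current inversions — for each element, count later smaller elements:
9: 0
10: 0
12: 0
14: 0
26: 1
24: 0
28: 0
29: 0
35: 0
42: 0
Current total: 0 + 0 + 0 + 0 + 1 + 0 + 0 + 0 + 0 + 0 = 1
Shortfall: 45 − 1 = 44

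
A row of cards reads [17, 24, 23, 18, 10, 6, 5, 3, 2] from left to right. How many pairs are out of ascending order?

33

Element-by-element contributions:
17: 5
24: 7
23: 6
18: 5
10: 4
6: 3
5: 2
3: 1
2: 0
Sum: 5 + 7 + 6 + 5 + 4 + 3 + 2 + 1 + 0 = 33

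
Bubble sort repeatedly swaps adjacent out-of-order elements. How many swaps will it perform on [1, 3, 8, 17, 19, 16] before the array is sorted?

2 adjacent swaps

The minimum number of adjacent swaps to sort an array equals its inversion count, since every such swap removes exactly one inversion.
Count inversions — for each element, later elements that are smaller:
1: none → 0
3: none → 0
8: none → 0
17: 16 → 1
19: 16 → 1
16: none → 0
Total inversions: 0 + 0 + 0 + 1 + 1 + 0 = 2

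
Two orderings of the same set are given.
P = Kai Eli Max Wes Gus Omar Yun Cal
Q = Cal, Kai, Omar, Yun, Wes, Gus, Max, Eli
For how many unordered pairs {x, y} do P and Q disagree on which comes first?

20

Assign each item its position (1..8) in the first ordering, then rewrite the second ordering as that position sequence:
positions: Kai→1, Eli→2, Max→3, Wes→4, Gus→5, Omar→6, Yun→7, Cal→8
second ordering as positions: [8, 1, 6, 7, 4, 5, 3, 2]
Discordant pairs = inversions in this position sequence.
8: 1, 6, 7, 4, 5, 3, 2 → 7
1: 0
6: 4, 5, 3, 2 → 4
7: 4, 5, 3, 2 → 4
4: 3, 2 → 2
5: 3, 2 → 2
3: 2 → 1
2: 0
Total: 7 + 0 + 4 + 4 + 2 + 2 + 1 + 0 = 20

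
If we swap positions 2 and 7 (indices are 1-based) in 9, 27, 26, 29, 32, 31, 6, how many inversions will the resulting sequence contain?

5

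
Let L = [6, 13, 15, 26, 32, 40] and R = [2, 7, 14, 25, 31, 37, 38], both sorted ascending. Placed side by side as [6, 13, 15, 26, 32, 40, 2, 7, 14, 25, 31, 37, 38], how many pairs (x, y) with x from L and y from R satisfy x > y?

22

Count, for every r in R, how many entries of L exceed r:
r = 2: 6, 13, 15, 26, 32, 40 → 6
r = 7: 13, 15, 26, 32, 40 → 5
r = 14: 15, 26, 32, 40 → 4
r = 25: 26, 32, 40 → 3
r = 31: 32, 40 → 2
r = 37: 40 → 1
r = 38: 40 → 1
Cross-inversions: 6 + 5 + 4 + 3 + 2 + 1 + 1 = 22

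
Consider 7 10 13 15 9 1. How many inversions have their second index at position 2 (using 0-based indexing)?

0

The element at index 2 is 13.
Elements before it: 7, 10
None of them are larger than 13.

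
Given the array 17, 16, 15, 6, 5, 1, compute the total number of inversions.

Count, for each position, how many later elements it exceeds:
17 → 16, 15, 6, 5, 1 → 5
16 → 15, 6, 5, 1 → 4
15 → 6, 5, 1 → 3
6 → 5, 1 → 2
5 → 1 → 1
1 → none → 0
Sum: 5 + 4 + 3 + 2 + 1 + 0 = 15

15 inversions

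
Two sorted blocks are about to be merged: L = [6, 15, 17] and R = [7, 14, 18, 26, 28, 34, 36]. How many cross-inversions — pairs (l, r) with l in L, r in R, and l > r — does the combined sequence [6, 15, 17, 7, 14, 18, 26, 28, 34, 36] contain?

Take each right-half value and tally the left-half values above it:
r = 7: 15, 17 → 2
r = 14: 15, 17 → 2
r = 18: none → 0
r = 26: none → 0
r = 28: none → 0
r = 34: none → 0
r = 36: none → 0
Cross-inversions: 2 + 2 + 0 + 0 + 0 + 0 + 0 = 4

4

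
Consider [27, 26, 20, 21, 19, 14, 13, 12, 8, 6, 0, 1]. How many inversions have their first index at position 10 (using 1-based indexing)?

2 such elements

The element at index 10 is 6.
Elements after it: 0, 1
Those smaller than 6: 0, 1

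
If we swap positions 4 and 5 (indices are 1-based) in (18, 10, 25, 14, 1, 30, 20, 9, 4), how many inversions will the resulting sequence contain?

Positions 4 and 5 hold 14 and 1; after swapping, the array is [18, 10, 25, 1, 14, 30, 20, 9, 4].
Count, for each position, how many later elements it exceeds:
18: 5
10: 3
25: 5
1: 0
14: 2
30: 3
20: 2
9: 1
4: 0
Sum: 5 + 3 + 5 + 0 + 2 + 3 + 2 + 1 + 0 = 21

21 inversions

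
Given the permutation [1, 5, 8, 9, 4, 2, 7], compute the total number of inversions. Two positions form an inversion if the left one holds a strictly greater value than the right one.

Out-of-order index pairs (0-indexed):
(1,4): 5 > 4
(1,5): 5 > 2
(2,4): 8 > 4
(2,5): 8 > 2
(2,6): 8 > 7
(3,4): 9 > 4
(3,5): 9 > 2
(3,6): 9 > 7
(4,5): 4 > 2
That's 9 pairs.

9 inversions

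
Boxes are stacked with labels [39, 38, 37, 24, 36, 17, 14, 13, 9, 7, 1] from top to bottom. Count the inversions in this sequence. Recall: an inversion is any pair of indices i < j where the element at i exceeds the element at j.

There are 54 inversions.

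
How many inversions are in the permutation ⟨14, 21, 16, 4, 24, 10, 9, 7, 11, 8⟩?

Sweep left to right; for each value list the smaller values that follow it:
14: 6
21: 7
16: 6
4: 0
24: 5
10: 3
9: 2
7: 0
11: 1
8: 0
Sum: 6 + 7 + 6 + 0 + 5 + 3 + 2 + 0 + 1 + 0 = 30

30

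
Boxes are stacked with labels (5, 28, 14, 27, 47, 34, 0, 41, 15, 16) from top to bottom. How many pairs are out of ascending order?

20

Count, for each position, how many later elements it exceeds:
5: 1
28: 5
14: 1
27: 3
47: 5
34: 3
0: 0
41: 2
15: 0
16: 0
Sum: 1 + 5 + 1 + 3 + 5 + 3 + 0 + 2 + 0 + 0 = 20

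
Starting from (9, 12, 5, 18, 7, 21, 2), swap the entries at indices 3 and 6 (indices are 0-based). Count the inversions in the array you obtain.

8 inversions

Positions 3 and 6 hold 18 and 2; after swapping, the array is [9, 12, 5, 2, 7, 21, 18].
Count, for each position, how many later elements it exceeds:
9 → 5, 2, 7 → 3
12 → 5, 2, 7 → 3
5 → 2 → 1
2 → none → 0
7 → none → 0
21 → 18 → 1
18 → none → 0
Sum: 3 + 3 + 1 + 0 + 0 + 1 + 0 = 8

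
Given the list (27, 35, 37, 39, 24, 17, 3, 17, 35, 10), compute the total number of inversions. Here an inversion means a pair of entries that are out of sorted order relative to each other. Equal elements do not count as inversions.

30

Element-by-element contributions:
27: 5
35: 5
37: 6
39: 6
24: 4
17: 2
3: 0
17: 1
35: 1
10: 0
Sum: 5 + 5 + 6 + 6 + 4 + 2 + 0 + 1 + 1 + 0 = 30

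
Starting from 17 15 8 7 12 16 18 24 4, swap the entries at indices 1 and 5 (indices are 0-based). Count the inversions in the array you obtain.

Positions 1 and 5 hold 15 and 16; after swapping, the array is [17, 16, 8, 7, 12, 15, 18, 24, 4].
Sweep left to right; for each value list the smaller values that follow it:
17 → 16, 8, 7, 12, 15, 4 → 6
16 → 8, 7, 12, 15, 4 → 5
8 → 7, 4 → 2
7 → 4 → 1
12 → 4 → 1
15 → 4 → 1
18 → 4 → 1
24 → 4 → 1
4 → none → 0
Sum: 6 + 5 + 2 + 1 + 1 + 1 + 1 + 1 + 0 = 18

18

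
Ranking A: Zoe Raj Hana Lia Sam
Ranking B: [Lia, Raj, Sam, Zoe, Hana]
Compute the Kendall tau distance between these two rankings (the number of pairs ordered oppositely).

6

Assign each item its position (1..5) in the first ordering, then rewrite the second ordering as that position sequence:
positions: Zoe→1, Raj→2, Hana→3, Lia→4, Sam→5
second ordering as positions: [4, 2, 5, 1, 3]
Discordant pairs = inversions in this position sequence.
4: 2, 1, 3 → 3
2: 1 → 1
5: 1, 3 → 2
1: 0
3: 0
Total: 3 + 1 + 2 + 0 + 0 = 6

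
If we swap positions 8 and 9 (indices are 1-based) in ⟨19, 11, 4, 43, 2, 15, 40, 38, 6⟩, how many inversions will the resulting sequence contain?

17

Positions 8 and 9 hold 38 and 6; after swapping, the array is [19, 11, 4, 43, 2, 15, 40, 6, 38].
Count, for each position, how many later elements it exceeds:
19: 5
11: 3
4: 1
43: 5
2: 0
15: 1
40: 2
6: 0
38: 0
Sum: 5 + 3 + 1 + 5 + 0 + 1 + 2 + 0 + 0 = 17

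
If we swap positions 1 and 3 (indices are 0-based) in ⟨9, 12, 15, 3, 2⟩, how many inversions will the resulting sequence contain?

6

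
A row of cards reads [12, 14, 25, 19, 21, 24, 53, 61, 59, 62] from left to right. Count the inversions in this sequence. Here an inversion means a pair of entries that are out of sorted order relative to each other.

4 inversions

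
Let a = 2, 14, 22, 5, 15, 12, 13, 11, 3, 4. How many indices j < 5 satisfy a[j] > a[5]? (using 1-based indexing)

1

The element at index 5 is 15.
Elements before it: 2, 14, 22, 5
Those larger than 15: 22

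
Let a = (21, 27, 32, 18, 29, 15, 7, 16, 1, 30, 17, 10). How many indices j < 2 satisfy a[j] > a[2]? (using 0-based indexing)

0

The element at index 2 is 32.
Elements before it: 21, 27
None of them are larger than 32.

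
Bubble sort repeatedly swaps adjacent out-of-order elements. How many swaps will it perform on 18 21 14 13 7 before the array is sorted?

Each adjacent swap fixes exactly one inversion, so the minimum swap count equals the number of inversions.
Count inversions — for each element, later elements that are smaller:
18: 14, 13, 7 → 3
21: 14, 13, 7 → 3
14: 13, 7 → 2
13: 7 → 1
7: none → 0
Total inversions: 3 + 3 + 2 + 1 + 0 = 9

9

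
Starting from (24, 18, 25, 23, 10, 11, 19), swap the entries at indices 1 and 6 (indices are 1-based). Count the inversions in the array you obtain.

9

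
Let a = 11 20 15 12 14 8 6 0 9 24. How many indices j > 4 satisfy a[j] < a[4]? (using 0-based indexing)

The element at index 4 is 14.
Elements after it: 8, 6, 0, 9, 24
Those smaller than 14: 8, 6, 0, 9

4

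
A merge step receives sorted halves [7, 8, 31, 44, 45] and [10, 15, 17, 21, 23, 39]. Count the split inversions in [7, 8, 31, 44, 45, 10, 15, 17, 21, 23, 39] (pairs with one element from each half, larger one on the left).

Cross-inversions: 17

For each element r of the right run, count left-run elements greater than r:
r = 10: 31, 44, 45 → 3
r = 15: 31, 44, 45 → 3
r = 17: 31, 44, 45 → 3
r = 21: 31, 44, 45 → 3
r = 23: 31, 44, 45 → 3
r = 39: 44, 45 → 2
Cross-inversions: 3 + 3 + 3 + 3 + 3 + 2 = 17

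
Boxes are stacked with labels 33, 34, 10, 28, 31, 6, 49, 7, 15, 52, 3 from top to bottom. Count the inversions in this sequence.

Sweep left to right; for each value list the smaller values that follow it:
33: 7
34: 7
10: 3
28: 4
31: 4
6: 1
49: 3
7: 1
15: 1
52: 1
3: 0
Sum: 7 + 7 + 3 + 4 + 4 + 1 + 3 + 1 + 1 + 1 + 0 = 32

Inversions: 32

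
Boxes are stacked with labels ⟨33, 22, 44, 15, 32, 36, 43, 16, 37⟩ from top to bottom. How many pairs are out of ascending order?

16 inversions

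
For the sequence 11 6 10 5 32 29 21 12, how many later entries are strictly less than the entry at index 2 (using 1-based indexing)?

The element at index 2 is 6.
Elements after it: 10, 5, 32, 29, 21, 12
Those smaller than 6: 5

1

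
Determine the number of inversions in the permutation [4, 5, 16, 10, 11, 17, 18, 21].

Count, for each position, how many later elements it exceeds:
4 → none → 0
5 → none → 0
16 → 10, 11 → 2
10 → none → 0
11 → none → 0
17 → none → 0
18 → none → 0
21 → none → 0
Sum: 0 + 0 + 2 + 0 + 0 + 0 + 0 + 0 = 2

2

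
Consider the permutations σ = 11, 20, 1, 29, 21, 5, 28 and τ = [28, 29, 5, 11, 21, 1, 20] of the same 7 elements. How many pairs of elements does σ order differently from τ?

Assign each item its position (1..7) in the first ordering, then rewrite the second ordering as that position sequence:
positions: 11→1, 20→2, 1→3, 29→4, 21→5, 5→6, 28→7
second ordering as positions: [7, 4, 6, 1, 5, 3, 2]
Discordant pairs = inversions in this position sequence.
7: 4, 6, 1, 5, 3, 2 → 6
4: 1, 3, 2 → 3
6: 1, 5, 3, 2 → 4
1: 0
5: 3, 2 → 2
3: 2 → 1
2: 0
Total: 6 + 3 + 4 + 0 + 2 + 1 + 0 = 16

Discordant pairs: 16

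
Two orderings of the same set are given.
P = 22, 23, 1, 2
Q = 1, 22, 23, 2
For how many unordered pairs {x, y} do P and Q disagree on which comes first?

2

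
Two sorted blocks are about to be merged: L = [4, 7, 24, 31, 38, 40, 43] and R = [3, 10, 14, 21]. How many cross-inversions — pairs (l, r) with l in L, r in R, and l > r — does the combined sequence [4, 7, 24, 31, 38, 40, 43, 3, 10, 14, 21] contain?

Take each right-half value and tally the left-half values above it:
r = 3: 4, 7, 24, 31, 38, 40, 43 → 7
r = 10: 24, 31, 38, 40, 43 → 5
r = 14: 24, 31, 38, 40, 43 → 5
r = 21: 24, 31, 38, 40, 43 → 5
Cross-inversions: 7 + 5 + 5 + 5 = 22

22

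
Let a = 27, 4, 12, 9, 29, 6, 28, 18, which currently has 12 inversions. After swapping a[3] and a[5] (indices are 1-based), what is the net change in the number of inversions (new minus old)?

Positions 3 and 5 hold 12 and 29; after swapping, the array is [27, 4, 29, 9, 12, 6, 28, 18].
For each element, count later entries that are smaller:
27 → 4, 9, 12, 6, 18 → 5
4 → none → 0
29 → 9, 12, 6, 28, 18 → 5
9 → 6 → 1
12 → 6 → 1
6 → none → 0
28 → 18 → 1
18 → none → 0
Sum: 5 + 0 + 5 + 1 + 1 + 0 + 1 + 0 = 13
Change: 13 − 12 = +1

+1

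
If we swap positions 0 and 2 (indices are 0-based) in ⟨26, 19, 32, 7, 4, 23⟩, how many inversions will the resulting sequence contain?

Positions 0 and 2 hold 26 and 32; after swapping, the array is [32, 19, 26, 7, 4, 23].
Element-by-element contributions:
32: 5
19: 2
26: 3
7: 1
4: 0
23: 0
Sum: 5 + 2 + 3 + 1 + 0 + 0 = 11

11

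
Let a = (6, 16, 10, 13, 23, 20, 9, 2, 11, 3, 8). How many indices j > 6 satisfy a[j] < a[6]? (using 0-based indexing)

The element at index 6 is 9.
Elements after it: 2, 11, 3, 8
Those smaller than 9: 2, 3, 8

3 such elements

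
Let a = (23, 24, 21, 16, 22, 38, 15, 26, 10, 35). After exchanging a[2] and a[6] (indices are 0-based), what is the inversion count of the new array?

20

Positions 2 and 6 hold 21 and 15; after swapping, the array is [23, 24, 15, 16, 22, 38, 21, 26, 10, 35].
Count, for each position, how many later elements it exceeds:
23 → 15, 16, 22, 21, 10 → 5
24 → 15, 16, 22, 21, 10 → 5
15 → 10 → 1
16 → 10 → 1
22 → 21, 10 → 2
38 → 21, 26, 10, 35 → 4
21 → 10 → 1
26 → 10 → 1
10 → none → 0
35 → none → 0
Sum: 5 + 5 + 1 + 1 + 2 + 4 + 1 + 1 + 0 + 0 = 20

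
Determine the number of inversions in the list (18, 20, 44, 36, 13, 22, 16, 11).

Element-by-element contributions:
18 → 13, 16, 11 → 3
20 → 13, 16, 11 → 3
44 → 36, 13, 22, 16, 11 → 5
36 → 13, 22, 16, 11 → 4
13 → 11 → 1
22 → 16, 11 → 2
16 → 11 → 1
11 → none → 0
Sum: 3 + 3 + 5 + 4 + 1 + 2 + 1 + 0 = 19

19 inversions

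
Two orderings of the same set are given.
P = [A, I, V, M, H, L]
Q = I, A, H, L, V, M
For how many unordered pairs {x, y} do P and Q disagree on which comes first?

Assign each item its position (1..6) in the first ordering, then rewrite the second ordering as that position sequence:
positions: A→1, I→2, V→3, M→4, H→5, L→6
second ordering as positions: [2, 1, 5, 6, 3, 4]
Discordant pairs = inversions in this position sequence.
2: 1 → 1
1: 0
5: 3, 4 → 2
6: 3, 4 → 2
3: 0
4: 0
Total: 1 + 0 + 2 + 2 + 0 + 0 = 5

There are 5 disagreeing pairs.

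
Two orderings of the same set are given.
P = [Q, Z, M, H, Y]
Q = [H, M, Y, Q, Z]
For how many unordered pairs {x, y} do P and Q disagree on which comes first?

Assign each item its position (1..5) in the first ordering, then rewrite the second ordering as that position sequence:
positions: Q→1, Z→2, M→3, H→4, Y→5
second ordering as positions: [4, 3, 5, 1, 2]
Discordant pairs = inversions in this position sequence.
4: 3, 1, 2 → 3
3: 1, 2 → 2
5: 1, 2 → 2
1: 0
2: 0
Total: 3 + 2 + 2 + 0 + 0 = 7

7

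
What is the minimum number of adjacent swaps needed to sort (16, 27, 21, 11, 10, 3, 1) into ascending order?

There are 19 adjacent swaps.

The minimum number of adjacent swaps to sort an array equals its inversion count, since every such swap removes exactly one inversion.
Count inversions — for each element, later elements that are smaller:
16: 11, 10, 3, 1 → 4
27: 21, 11, 10, 3, 1 → 5
21: 11, 10, 3, 1 → 4
11: 10, 3, 1 → 3
10: 3, 1 → 2
3: 1 → 1
1: none → 0
Total inversions: 4 + 5 + 4 + 3 + 2 + 1 + 0 = 19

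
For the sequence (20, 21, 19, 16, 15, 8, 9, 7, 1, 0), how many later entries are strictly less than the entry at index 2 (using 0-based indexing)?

The element at index 2 is 19.
Elements after it: 16, 15, 8, 9, 7, 1, 0
Those smaller than 19: 16, 15, 8, 9, 7, 1, 0

7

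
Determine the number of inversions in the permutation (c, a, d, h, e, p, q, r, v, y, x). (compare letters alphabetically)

Element-by-element contributions:
c → a → 1
a → none → 0
d → none → 0
h → e → 1
e → none → 0
p → none → 0
q → none → 0
r → none → 0
v → none → 0
y → x → 1
x → none → 0
Sum: 1 + 0 + 0 + 1 + 0 + 0 + 0 + 0 + 0 + 1 + 0 = 3

Inversions: 3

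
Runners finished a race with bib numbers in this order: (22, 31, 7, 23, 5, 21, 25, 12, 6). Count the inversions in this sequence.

Sweep left to right; for each value list the smaller values that follow it:
22 → 7, 5, 21, 12, 6 → 5
31 → 7, 23, 5, 21, 25, 12, 6 → 7
7 → 5, 6 → 2
23 → 5, 21, 12, 6 → 4
5 → none → 0
21 → 12, 6 → 2
25 → 12, 6 → 2
12 → 6 → 1
6 → none → 0
Sum: 5 + 7 + 2 + 4 + 0 + 2 + 2 + 1 + 0 = 23

Out-of-order pairs: 23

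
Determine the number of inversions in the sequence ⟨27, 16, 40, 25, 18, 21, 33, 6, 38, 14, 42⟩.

26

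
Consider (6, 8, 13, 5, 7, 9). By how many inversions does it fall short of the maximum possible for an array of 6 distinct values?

9

Maximum inversions for 6 distinct elements is C(6, 2) = 6·5/2 = 15.
Current inversions — for each element, count later smaller elements:
6: 1
8: 2
13: 3
5: 0
7: 0
9: 0
Current total: 1 + 2 + 3 + 0 + 0 + 0 = 6
Shortfall: 15 − 6 = 9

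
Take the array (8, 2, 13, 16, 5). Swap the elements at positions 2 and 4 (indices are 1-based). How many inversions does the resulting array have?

7

Positions 2 and 4 hold 2 and 16; after swapping, the array is [8, 16, 13, 2, 5].
Element-by-element contributions:
8 → 2, 5 → 2
16 → 13, 2, 5 → 3
13 → 2, 5 → 2
2 → none → 0
5 → none → 0
Sum: 2 + 3 + 2 + 0 + 0 = 7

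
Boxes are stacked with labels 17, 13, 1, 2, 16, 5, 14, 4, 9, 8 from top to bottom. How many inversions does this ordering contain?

25

Count, for each position, how many later elements it exceeds:
17 → 13, 1, 2, 16, 5, 14, 4, 9, 8 → 9
13 → 1, 2, 5, 4, 9, 8 → 6
1 → none → 0
2 → none → 0
16 → 5, 14, 4, 9, 8 → 5
5 → 4 → 1
14 → 4, 9, 8 → 3
4 → none → 0
9 → 8 → 1
8 → none → 0
Sum: 9 + 6 + 0 + 0 + 5 + 1 + 3 + 0 + 1 + 0 = 25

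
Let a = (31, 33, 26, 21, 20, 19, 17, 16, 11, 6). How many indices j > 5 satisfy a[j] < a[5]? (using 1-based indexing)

5 such elements

The element at index 5 is 20.
Elements after it: 19, 17, 16, 11, 6
Those smaller than 20: 19, 17, 16, 11, 6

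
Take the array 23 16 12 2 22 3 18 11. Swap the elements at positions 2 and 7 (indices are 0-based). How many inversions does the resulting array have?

17 inversions

Positions 2 and 7 hold 12 and 11; after swapping, the array is [23, 16, 11, 2, 22, 3, 18, 12].
Count, for each position, how many later elements it exceeds:
23 → 16, 11, 2, 22, 3, 18, 12 → 7
16 → 11, 2, 3, 12 → 4
11 → 2, 3 → 2
2 → none → 0
22 → 3, 18, 12 → 3
3 → none → 0
18 → 12 → 1
12 → none → 0
Sum: 7 + 4 + 2 + 0 + 3 + 0 + 1 + 0 = 17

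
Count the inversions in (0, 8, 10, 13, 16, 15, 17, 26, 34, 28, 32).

For each element, count later entries that are smaller:
0: 0
8: 0
10: 0
13: 0
16: 1
15: 0
17: 0
26: 0
34: 2
28: 0
32: 0
Sum: 0 + 0 + 0 + 0 + 1 + 0 + 0 + 0 + 2 + 0 + 0 = 3

Inversions: 3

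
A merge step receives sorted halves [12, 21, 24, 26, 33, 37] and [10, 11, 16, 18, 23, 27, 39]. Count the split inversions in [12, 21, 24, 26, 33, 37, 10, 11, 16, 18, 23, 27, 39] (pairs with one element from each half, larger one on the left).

28

Count, for every r in R, how many entries of L exceed r:
r = 10: 12, 21, 24, 26, 33, 37 → 6
r = 11: 12, 21, 24, 26, 33, 37 → 6
r = 16: 21, 24, 26, 33, 37 → 5
r = 18: 21, 24, 26, 33, 37 → 5
r = 23: 24, 26, 33, 37 → 4
r = 27: 33, 37 → 2
r = 39: none → 0
Cross-inversions: 6 + 6 + 5 + 5 + 4 + 2 + 0 = 28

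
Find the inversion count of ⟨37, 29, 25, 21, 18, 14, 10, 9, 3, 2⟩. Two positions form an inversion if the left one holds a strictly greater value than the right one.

45 out-of-order pairs

For each element, count later entries that are smaller:
37: 9
29: 8
25: 7
21: 6
18: 5
14: 4
10: 3
9: 2
3: 1
2: 0
Sum: 9 + 8 + 7 + 6 + 5 + 4 + 3 + 2 + 1 + 0 = 45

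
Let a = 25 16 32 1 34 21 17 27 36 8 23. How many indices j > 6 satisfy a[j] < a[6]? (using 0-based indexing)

1

The element at index 6 is 17.
Elements after it: 27, 36, 8, 23
Those smaller than 17: 8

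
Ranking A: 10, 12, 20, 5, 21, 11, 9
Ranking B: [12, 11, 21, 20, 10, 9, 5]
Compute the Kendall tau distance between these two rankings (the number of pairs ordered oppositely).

Assign each item its position (1..7) in the first ordering, then rewrite the second ordering as that position sequence:
positions: 10→1, 12→2, 20→3, 5→4, 21→5, 11→6, 9→7
second ordering as positions: [2, 6, 5, 3, 1, 7, 4]
Discordant pairs = inversions in this position sequence.
2: 1 → 1
6: 5, 3, 1, 4 → 4
5: 3, 1, 4 → 3
3: 1 → 1
1: 0
7: 4 → 1
4: 0
Total: 1 + 4 + 3 + 1 + 0 + 1 + 0 = 10

10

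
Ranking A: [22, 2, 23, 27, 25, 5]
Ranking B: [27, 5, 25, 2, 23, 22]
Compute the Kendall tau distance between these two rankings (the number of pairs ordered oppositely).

There are 12 discordant pairs.

Assign each item its position (1..6) in the first ordering, then rewrite the second ordering as that position sequence:
positions: 22→1, 2→2, 23→3, 27→4, 25→5, 5→6
second ordering as positions: [4, 6, 5, 2, 3, 1]
Discordant pairs = inversions in this position sequence.
4: 2, 3, 1 → 3
6: 5, 2, 3, 1 → 4
5: 2, 3, 1 → 3
2: 1 → 1
3: 1 → 1
1: 0
Total: 3 + 4 + 3 + 1 + 1 + 0 = 12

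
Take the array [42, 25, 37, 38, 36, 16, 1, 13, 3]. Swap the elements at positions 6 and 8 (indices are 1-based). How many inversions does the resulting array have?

Positions 6 and 8 hold 16 and 13; after swapping, the array is [42, 25, 37, 38, 36, 13, 1, 16, 3].
Sweep left to right; for each value list the smaller values that follow it:
42: 8
25: 4
37: 5
38: 5
36: 4
13: 2
1: 0
16: 1
3: 0
Sum: 8 + 4 + 5 + 5 + 4 + 2 + 0 + 1 + 0 = 29

29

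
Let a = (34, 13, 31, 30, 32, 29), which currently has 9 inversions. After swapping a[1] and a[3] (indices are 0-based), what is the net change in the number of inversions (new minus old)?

+1

Positions 1 and 3 hold 13 and 30; after swapping, the array is [34, 30, 31, 13, 32, 29].
Count, for each position, how many later elements it exceeds:
34: 5
30: 2
31: 2
13: 0
32: 1
29: 0
Sum: 5 + 2 + 2 + 0 + 1 + 0 = 10
Change: 10 − 9 = +1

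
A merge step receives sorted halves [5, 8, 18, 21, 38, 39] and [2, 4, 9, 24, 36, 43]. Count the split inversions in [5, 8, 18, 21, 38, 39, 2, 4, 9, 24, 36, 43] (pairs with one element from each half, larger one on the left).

20

Take each right-half value and tally the left-half values above it:
r = 2: 5, 8, 18, 21, 38, 39 → 6
r = 4: 5, 8, 18, 21, 38, 39 → 6
r = 9: 18, 21, 38, 39 → 4
r = 24: 38, 39 → 2
r = 36: 38, 39 → 2
r = 43: none → 0
Cross-inversions: 6 + 6 + 4 + 2 + 2 + 0 = 20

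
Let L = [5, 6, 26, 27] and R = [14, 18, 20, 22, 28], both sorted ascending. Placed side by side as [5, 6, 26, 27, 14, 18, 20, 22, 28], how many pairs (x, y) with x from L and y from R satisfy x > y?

8

For each element r of the right run, count left-run elements greater than r:
r = 14: 26, 27 → 2
r = 18: 26, 27 → 2
r = 20: 26, 27 → 2
r = 22: 26, 27 → 2
r = 28: none → 0
Cross-inversions: 2 + 2 + 2 + 2 + 0 = 8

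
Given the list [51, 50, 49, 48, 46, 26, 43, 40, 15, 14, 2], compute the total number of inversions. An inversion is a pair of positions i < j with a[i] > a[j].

53

For each element, count later entries that are smaller:
51: 10
50: 9
49: 8
48: 7
46: 6
26: 3
43: 4
40: 3
15: 2
14: 1
2: 0
Sum: 10 + 9 + 8 + 7 + 6 + 3 + 4 + 3 + 2 + 1 + 0 = 53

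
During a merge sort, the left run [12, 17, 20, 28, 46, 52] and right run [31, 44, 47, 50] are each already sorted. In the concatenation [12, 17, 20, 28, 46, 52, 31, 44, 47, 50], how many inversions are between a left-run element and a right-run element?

Split inversions: 6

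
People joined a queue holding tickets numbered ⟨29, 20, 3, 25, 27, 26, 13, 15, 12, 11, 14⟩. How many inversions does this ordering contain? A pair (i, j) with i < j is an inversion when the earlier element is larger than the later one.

Count, for each position, how many later elements it exceeds:
29 → 20, 3, 25, 27, 26, 13, 15, 12, 11, 14 → 10
20 → 3, 13, 15, 12, 11, 14 → 6
3 → none → 0
25 → 13, 15, 12, 11, 14 → 5
27 → 26, 13, 15, 12, 11, 14 → 6
26 → 13, 15, 12, 11, 14 → 5
13 → 12, 11 → 2
15 → 12, 11, 14 → 3
12 → 11 → 1
11 → none → 0
14 → none → 0
Sum: 10 + 6 + 0 + 5 + 6 + 5 + 2 + 3 + 1 + 0 + 0 = 38

Inversions: 38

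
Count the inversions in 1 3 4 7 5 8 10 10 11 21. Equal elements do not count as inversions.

For each element, count later entries that are smaller:
1 → none → 0
3 → none → 0
4 → none → 0
7 → 5 → 1
5 → none → 0
8 → none → 0
10 → none → 0
10 → none → 0
11 → none → 0
21 → none → 0
Sum: 0 + 0 + 0 + 1 + 0 + 0 + 0 + 0 + 0 + 0 = 1

1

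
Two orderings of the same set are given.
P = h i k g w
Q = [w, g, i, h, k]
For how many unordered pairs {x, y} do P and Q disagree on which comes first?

Assign each item its position (1..5) in the first ordering, then rewrite the second ordering as that position sequence:
positions: h→1, i→2, k→3, g→4, w→5
second ordering as positions: [5, 4, 2, 1, 3]
Discordant pairs = inversions in this position sequence.
5: 4, 2, 1, 3 → 4
4: 2, 1, 3 → 3
2: 1 → 1
1: 0
3: 0
Total: 4 + 3 + 1 + 0 + 0 = 8

8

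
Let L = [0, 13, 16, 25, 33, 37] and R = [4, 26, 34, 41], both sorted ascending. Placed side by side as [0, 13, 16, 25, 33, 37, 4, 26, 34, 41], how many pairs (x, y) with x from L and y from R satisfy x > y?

8 split inversions

Count, for every r in R, how many entries of L exceed r:
r = 4: 13, 16, 25, 33, 37 → 5
r = 26: 33, 37 → 2
r = 34: 37 → 1
r = 41: none → 0
Cross-inversions: 5 + 2 + 1 + 0 = 8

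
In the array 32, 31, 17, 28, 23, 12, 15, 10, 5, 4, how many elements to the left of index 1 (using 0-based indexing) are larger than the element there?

The element at index 1 is 31.
Elements before it: 32
Those larger than 31: 32

1 such element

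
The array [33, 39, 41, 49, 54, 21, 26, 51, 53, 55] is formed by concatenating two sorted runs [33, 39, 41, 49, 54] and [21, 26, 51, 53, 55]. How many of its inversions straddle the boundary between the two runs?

Count, for every r in R, how many entries of L exceed r:
r = 21: 33, 39, 41, 49, 54 → 5
r = 26: 33, 39, 41, 49, 54 → 5
r = 51: 54 → 1
r = 53: 54 → 1
r = 55: none → 0
Cross-inversions: 5 + 5 + 1 + 1 + 0 = 12

12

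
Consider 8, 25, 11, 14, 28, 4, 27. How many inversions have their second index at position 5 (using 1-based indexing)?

The element at index 5 is 28.
Elements before it: 8, 25, 11, 14
None of them are larger than 28.

0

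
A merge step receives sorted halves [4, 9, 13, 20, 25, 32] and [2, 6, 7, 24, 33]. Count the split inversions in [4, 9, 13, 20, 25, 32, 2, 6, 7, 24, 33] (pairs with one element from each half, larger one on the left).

18 split inversions

For each element r of the right run, count left-run elements greater than r:
r = 2: 4, 9, 13, 20, 25, 32 → 6
r = 6: 9, 13, 20, 25, 32 → 5
r = 7: 9, 13, 20, 25, 32 → 5
r = 24: 25, 32 → 2
r = 33: none → 0
Cross-inversions: 6 + 5 + 5 + 2 + 0 = 18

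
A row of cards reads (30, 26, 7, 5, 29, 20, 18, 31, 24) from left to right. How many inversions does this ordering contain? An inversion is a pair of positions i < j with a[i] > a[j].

Element-by-element contributions:
30 → 26, 7, 5, 29, 20, 18, 24 → 7
26 → 7, 5, 20, 18, 24 → 5
7 → 5 → 1
5 → none → 0
29 → 20, 18, 24 → 3
20 → 18 → 1
18 → none → 0
31 → 24 → 1
24 → none → 0
Sum: 7 + 5 + 1 + 0 + 3 + 1 + 0 + 1 + 0 = 18

There are 18 inversions.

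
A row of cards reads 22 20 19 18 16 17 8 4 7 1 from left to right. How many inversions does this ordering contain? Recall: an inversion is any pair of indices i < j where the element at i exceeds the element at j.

Element-by-element contributions:
22: 9
20: 8
19: 7
18: 6
16: 4
17: 4
8: 3
4: 1
7: 1
1: 0
Sum: 9 + 8 + 7 + 6 + 4 + 4 + 3 + 1 + 1 + 0 = 43

43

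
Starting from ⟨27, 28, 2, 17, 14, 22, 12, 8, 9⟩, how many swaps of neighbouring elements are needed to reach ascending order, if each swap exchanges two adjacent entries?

The minimum number of adjacent swaps to sort an array equals its inversion count, since every such swap removes exactly one inversion.
Count inversions — for each element, later elements that are smaller:
27: 2, 17, 14, 22, 12, 8, 9 → 7
28: 2, 17, 14, 22, 12, 8, 9 → 7
2: none → 0
17: 14, 12, 8, 9 → 4
14: 12, 8, 9 → 3
22: 12, 8, 9 → 3
12: 8, 9 → 2
8: none → 0
9: none → 0
Total inversions: 7 + 7 + 0 + 4 + 3 + 3 + 2 + 0 + 0 = 26

26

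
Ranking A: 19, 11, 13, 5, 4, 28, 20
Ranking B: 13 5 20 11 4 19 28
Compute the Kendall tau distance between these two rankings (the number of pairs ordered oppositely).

10

Assign each item its position (1..7) in the first ordering, then rewrite the second ordering as that position sequence:
positions: 19→1, 11→2, 13→3, 5→4, 4→5, 28→6, 20→7
second ordering as positions: [3, 4, 7, 2, 5, 1, 6]
Discordant pairs = inversions in this position sequence.
3: 2, 1 → 2
4: 2, 1 → 2
7: 2, 5, 1, 6 → 4
2: 1 → 1
5: 1 → 1
1: 0
6: 0
Total: 2 + 2 + 4 + 1 + 1 + 0 + 0 = 10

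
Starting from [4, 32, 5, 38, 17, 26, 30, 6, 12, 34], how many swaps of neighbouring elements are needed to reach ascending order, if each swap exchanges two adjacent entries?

Each adjacent swap fixes exactly one inversion, so the minimum swap count equals the number of inversions.
Count inversions — for each element, later elements that are smaller:
4: none → 0
32: 5, 17, 26, 30, 6, 12 → 6
5: none → 0
38: 17, 26, 30, 6, 12, 34 → 6
17: 6, 12 → 2
26: 6, 12 → 2
30: 6, 12 → 2
6: none → 0
12: none → 0
34: none → 0
Total inversions: 0 + 6 + 0 + 6 + 2 + 2 + 2 + 0 + 0 + 0 = 18

18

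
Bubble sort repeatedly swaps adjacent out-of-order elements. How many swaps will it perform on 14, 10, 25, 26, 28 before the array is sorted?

1 swap

The minimum number of adjacent swaps to sort an array equals its inversion count, since every such swap removes exactly one inversion.
Count inversions — for each element, later elements that are smaller:
14: 10 → 1
10: none → 0
25: none → 0
26: none → 0
28: none → 0
Total inversions: 1 + 0 + 0 + 0 + 0 = 1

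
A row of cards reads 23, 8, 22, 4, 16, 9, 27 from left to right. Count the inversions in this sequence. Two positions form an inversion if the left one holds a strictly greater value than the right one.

Sweep left to right; for each value list the smaller values that follow it:
23 → 8, 22, 4, 16, 9 → 5
8 → 4 → 1
22 → 4, 16, 9 → 3
4 → none → 0
16 → 9 → 1
9 → none → 0
27 → none → 0
Sum: 5 + 1 + 3 + 0 + 1 + 0 + 0 = 10

10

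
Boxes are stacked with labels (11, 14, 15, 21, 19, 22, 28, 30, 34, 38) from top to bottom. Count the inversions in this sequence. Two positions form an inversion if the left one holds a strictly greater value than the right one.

Sweep left to right; for each value list the smaller values that follow it:
11: 0
14: 0
15: 0
21: 1
19: 0
22: 0
28: 0
30: 0
34: 0
38: 0
Sum: 0 + 0 + 0 + 1 + 0 + 0 + 0 + 0 + 0 + 0 = 1

1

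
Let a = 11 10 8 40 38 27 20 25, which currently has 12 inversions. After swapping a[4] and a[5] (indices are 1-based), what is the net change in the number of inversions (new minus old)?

-1

Positions 4 and 5 hold 40 and 38; after swapping, the array is [11, 10, 8, 38, 40, 27, 20, 25].
Sweep left to right; for each value list the smaller values that follow it:
11 → 10, 8 → 2
10 → 8 → 1
8 → none → 0
38 → 27, 20, 25 → 3
40 → 27, 20, 25 → 3
27 → 20, 25 → 2
20 → none → 0
25 → none → 0
Sum: 2 + 1 + 0 + 3 + 3 + 2 + 0 + 0 = 11
Change: 11 − 12 = -1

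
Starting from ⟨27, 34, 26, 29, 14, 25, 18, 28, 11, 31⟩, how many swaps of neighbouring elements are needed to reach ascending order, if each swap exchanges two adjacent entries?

Each adjacent swap fixes exactly one inversion, so the minimum swap count equals the number of inversions.
Count inversions — for each element, later elements that are smaller:
27: 26, 14, 25, 18, 11 → 5
34: 26, 29, 14, 25, 18, 28, 11, 31 → 8
26: 14, 25, 18, 11 → 4
29: 14, 25, 18, 28, 11 → 5
14: 11 → 1
25: 18, 11 → 2
18: 11 → 1
28: 11 → 1
11: none → 0
31: none → 0
Total inversions: 5 + 8 + 4 + 5 + 1 + 2 + 1 + 1 + 0 + 0 = 27

27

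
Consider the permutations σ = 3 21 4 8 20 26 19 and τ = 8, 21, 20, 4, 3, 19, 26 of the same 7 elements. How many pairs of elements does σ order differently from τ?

Assign each item its position (1..7) in the first ordering, then rewrite the second ordering as that position sequence:
positions: 3→1, 21→2, 4→3, 8→4, 20→5, 26→6, 19→7
second ordering as positions: [4, 2, 5, 3, 1, 7, 6]
Discordant pairs = inversions in this position sequence.
4: 2, 3, 1 → 3
2: 1 → 1
5: 3, 1 → 2
3: 1 → 1
1: 0
7: 6 → 1
6: 0
Total: 3 + 1 + 2 + 1 + 0 + 1 + 0 = 8

There are 8 discordant pairs.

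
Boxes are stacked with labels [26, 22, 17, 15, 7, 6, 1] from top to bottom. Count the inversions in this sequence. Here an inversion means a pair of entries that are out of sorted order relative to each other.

Element-by-element contributions:
26 → 22, 17, 15, 7, 6, 1 → 6
22 → 17, 15, 7, 6, 1 → 5
17 → 15, 7, 6, 1 → 4
15 → 7, 6, 1 → 3
7 → 6, 1 → 2
6 → 1 → 1
1 → none → 0
Sum: 6 + 5 + 4 + 3 + 2 + 1 + 0 = 21

21 inversions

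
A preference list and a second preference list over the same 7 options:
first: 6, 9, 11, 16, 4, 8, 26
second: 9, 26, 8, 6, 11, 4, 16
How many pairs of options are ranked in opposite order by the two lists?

Assign each item its position (1..7) in the first ordering, then rewrite the second ordering as that position sequence:
positions: 6→1, 9→2, 11→3, 16→4, 4→5, 8→6, 26→7
second ordering as positions: [2, 7, 6, 1, 3, 5, 4]
Discordant pairs = inversions in this position sequence.
2: 1 → 1
7: 6, 1, 3, 5, 4 → 5
6: 1, 3, 5, 4 → 4
1: 0
3: 0
5: 4 → 1
4: 0
Total: 1 + 5 + 4 + 0 + 0 + 1 + 0 = 11

11 pairs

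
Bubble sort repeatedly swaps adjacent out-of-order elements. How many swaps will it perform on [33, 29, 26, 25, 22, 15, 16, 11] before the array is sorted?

Each adjacent swap fixes exactly one inversion, so the minimum swap count equals the number of inversions.
Count inversions — for each element, later elements that are smaller:
33: 29, 26, 25, 22, 15, 16, 11 → 7
29: 26, 25, 22, 15, 16, 11 → 6
26: 25, 22, 15, 16, 11 → 5
25: 22, 15, 16, 11 → 4
22: 15, 16, 11 → 3
15: 11 → 1
16: 11 → 1
11: none → 0
Total inversions: 7 + 6 + 5 + 4 + 3 + 1 + 1 + 0 = 27

27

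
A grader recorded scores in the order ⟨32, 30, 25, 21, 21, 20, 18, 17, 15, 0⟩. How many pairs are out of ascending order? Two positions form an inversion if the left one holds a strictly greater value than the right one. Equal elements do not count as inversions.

For each element, count later entries that are smaller:
32 → 30, 25, 21, 21, 20, 18, 17, 15, 0 → 9
30 → 25, 21, 21, 20, 18, 17, 15, 0 → 8
25 → 21, 21, 20, 18, 17, 15, 0 → 7
21 → 20, 18, 17, 15, 0 → 5
21 → 20, 18, 17, 15, 0 → 5
20 → 18, 17, 15, 0 → 4
18 → 17, 15, 0 → 3
17 → 15, 0 → 2
15 → 0 → 1
0 → none → 0
Sum: 9 + 8 + 7 + 5 + 5 + 4 + 3 + 2 + 1 + 0 = 44

44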